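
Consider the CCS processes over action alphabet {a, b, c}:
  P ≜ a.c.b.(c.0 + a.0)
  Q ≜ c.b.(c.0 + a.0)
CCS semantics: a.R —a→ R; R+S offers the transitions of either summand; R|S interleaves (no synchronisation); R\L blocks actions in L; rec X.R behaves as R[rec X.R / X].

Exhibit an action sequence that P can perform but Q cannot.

LTS(P): 5 reachable states
  s0 = a.c.b.(c.0 + a.0) → --a--▸ s1
  s1 = c.b.(c.0 + a.0) → --c--▸ s2
  s2 = b.(c.0 + a.0) → --b--▸ s3
  s3 = c.0 + a.0 → --a--▸ s4, --c--▸ s4
  s4 = 0 → stopped
LTS(Q): 4 reachable states
  t0 = c.b.(c.0 + a.0) → --c--▸ t1
  t1 = b.(c.0 + a.0) → --b--▸ t2
  t2 = c.0 + a.0 → --a--▸ t3, --c--▸ t3
  t3 = 0 → stopped
Run σ = ⟨a⟩ on P: start {s0}
  after a @ step 1: {s1}
  P completes σ.
Run σ = ⟨a⟩ on Q: start {t0}
  after a @ step 1: ∅  — Q cannot continue

a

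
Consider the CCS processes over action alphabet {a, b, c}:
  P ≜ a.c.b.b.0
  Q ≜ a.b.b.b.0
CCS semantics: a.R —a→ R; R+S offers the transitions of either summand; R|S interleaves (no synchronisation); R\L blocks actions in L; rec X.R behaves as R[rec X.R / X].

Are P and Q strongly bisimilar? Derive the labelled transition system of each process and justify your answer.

Reachable graph of P (5 states):
  m0 = a.c.b.b.0 has moves -a-> m1
  m1 = c.b.b.0 has moves -c-> m2
  m2 = b.b.0 has moves -b-> m3
  m3 = b.0 has moves -b-> m4
  m4 = 0 has moves (no moves)
Reachable graph of Q (5 states):
  n0 = a.b.b.b.0 has moves -a-> n1
  n1 = b.b.b.0 has moves -b-> n2
  n2 = b.b.0 has moves -b-> n3
  n3 = b.0 has moves -b-> n4
  n4 = 0 has moves (no moves)
Partition-refinement fixed point:
  B0 = {m0}
  B1 = {m1}
  B2 = {m2, n2}
  B3 = {m3, n3}
  B4 = {m4, n4}
  B5 = {n0}
  B6 = {n1}
m0 ∈ B0, n0 ∈ B5 → different blocks

P ≁ Q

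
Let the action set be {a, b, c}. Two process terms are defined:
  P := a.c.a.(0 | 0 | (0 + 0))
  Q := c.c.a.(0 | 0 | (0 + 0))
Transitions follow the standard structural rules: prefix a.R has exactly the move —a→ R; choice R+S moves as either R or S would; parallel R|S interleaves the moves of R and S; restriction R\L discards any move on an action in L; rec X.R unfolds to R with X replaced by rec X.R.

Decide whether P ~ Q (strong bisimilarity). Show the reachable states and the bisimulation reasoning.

P's transition system — 4 states:
  s0 = a.c.a.(0 | 0 | (0 + 0)) | =a=> s1
  s1 = c.a.(0 | 0 | (0 + 0)) | =c=> s2
  s2 = a.(0 | 0 | (0 + 0)) | =a=> s3
  s3 = 0 | 0 | (0 + 0) | (no moves)
Q's transition system — 4 states:
  t0 = c.c.a.(0 | 0 | (0 + 0)) | =c=> t1
  t1 = c.a.(0 | 0 | (0 + 0)) | =c=> t2
  t2 = a.(0 | 0 | (0 + 0)) | =a=> t3
  t3 = 0 | 0 | (0 + 0) | (no moves)
Coarsest stable partition (strong bisimilarity classes):
  B0 = {s0}
  B1 = {s1, t1}
  B2 = {s2, t2}
  B3 = {s3, t3}
  B4 = {t0}
s0 ∈ B0, t0 ∈ B4 → different blocks

P ≁ Q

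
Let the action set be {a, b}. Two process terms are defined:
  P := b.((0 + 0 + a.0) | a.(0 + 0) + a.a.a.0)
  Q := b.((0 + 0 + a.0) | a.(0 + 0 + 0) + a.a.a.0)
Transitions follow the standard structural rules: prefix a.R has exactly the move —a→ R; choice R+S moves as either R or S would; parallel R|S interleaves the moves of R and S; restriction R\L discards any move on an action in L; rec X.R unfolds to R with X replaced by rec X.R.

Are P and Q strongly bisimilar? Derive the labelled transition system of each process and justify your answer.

Reachable graph of P (8 states):
  m0 = b.((0 + 0 + a.0) | a.(0 + 0) + a.a.a.0) → --b--▸ m1
  m1 = (0 + 0 + a.0) | a.(0 + 0) + a.a.a.0 → --a--▸ m2, --a--▸ m3, --a--▸ m4
  m2 = (0 + 0 + a.0) | (0 + 0) → --a--▸ m5
  m3 = 0 | a.(0 + 0) → --a--▸ m5
  m4 = a.a.0 → --a--▸ m6
  m5 = 0 | (0 + 0) → ·
  m6 = a.0 → --a--▸ m7
  m7 = 0 → ·
Reachable graph of Q (8 states):
  n0 = b.((0 + 0 + a.0) | a.(0 + 0 + 0) + a.a.a.0) → --b--▸ n1
  n1 = (0 + 0 + a.0) | a.(0 + 0 + 0) + a.a.a.0 → --a--▸ n2, --a--▸ n3, --a--▸ n4
  n2 = (0 + 0 + a.0) | (0 + 0 + 0) → --a--▸ n5
  n3 = 0 | a.(0 + 0 + 0) → --a--▸ n5
  n4 = a.a.0 → --a--▸ n6
  n5 = 0 | (0 + 0 + 0) → ·
  n6 = a.0 → --a--▸ n7
  n7 = 0 → ·
Partition-refinement fixed point:
  B0 = {m0, n0}
  B1 = {m1, n1}
  B2 = {m2, m3, m6, n2, n3, n6}
  B3 = {m5, m7, n5, n7}
  B4 = {m4, n4}
m0 ∈ B0, n0 ∈ B0 → same block

P ~ Q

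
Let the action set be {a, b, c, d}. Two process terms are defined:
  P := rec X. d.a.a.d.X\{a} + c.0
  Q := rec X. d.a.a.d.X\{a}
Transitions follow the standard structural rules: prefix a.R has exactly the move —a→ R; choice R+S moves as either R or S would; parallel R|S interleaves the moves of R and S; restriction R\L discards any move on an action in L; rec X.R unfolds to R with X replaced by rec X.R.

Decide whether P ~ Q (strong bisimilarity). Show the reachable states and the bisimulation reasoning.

NO

P's transition system — 8 states:
  p0 = rec X. d.a.a.d.X\{a} + c.0 | -c-> p1, -d-> p2
  p1 = 0 | ∅
  p2 = a.a.d.(rec X. d.a.a.d.X\{a} + c.0)\{a} | -a-> p3
  p3 = a.d.(rec X. d.a.a.d.X\{a} + c.0)\{a} | -a-> p4
  p4 = d.(rec X. d.a.a.d.X\{a} + c.0)\{a} | -d-> p5
  p5 = (rec X. d.a.a.d.X\{a} + c.0)\{a} | -c-> p6, -d-> p7
  p6 = 0\{a} | ∅
  p7 = (a.a.d.(rec X. d.a.a.d.X\{a} + c.0)\{a})\{a} | ∅
Q's transition system — 6 states:
  q0 = rec X. d.a.a.d.X\{a} | -d-> q1
  q1 = a.a.d.(rec X. d.a.a.d.X\{a})\{a} | -a-> q2
  q2 = a.d.(rec X. d.a.a.d.X\{a})\{a} | -a-> q3
  q3 = d.(rec X. d.a.a.d.X\{a})\{a} | -d-> q4
  q4 = (rec X. d.a.a.d.X\{a})\{a} | -d-> q5
  q5 = (a.a.d.(rec X. d.a.a.d.X\{a})\{a})\{a} | ∅
Coarsest stable partition (strong bisimilarity classes):
  B0 = {p0}
  B1 = {p1, p6, p7, q5}
  B2 = {p2}
  B3 = {p3}
  B4 = {p4}
  B5 = {p5}
  B6 = {q0}
  B7 = {q1}
  B8 = {q2}
  B9 = {q3}
  B10 = {q4}
p0 ∈ B0, q0 ∈ B6 → different blocks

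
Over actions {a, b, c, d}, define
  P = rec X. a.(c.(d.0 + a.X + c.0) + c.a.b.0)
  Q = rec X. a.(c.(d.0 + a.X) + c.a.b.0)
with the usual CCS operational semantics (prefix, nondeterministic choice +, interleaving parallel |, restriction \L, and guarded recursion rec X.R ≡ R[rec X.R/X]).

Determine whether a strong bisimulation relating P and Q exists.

P's transition system — 6 states:
  m0 = rec X. a.(c.(d.0 + a.X + c.0) + c.a.b.0) ⊢ =a=> m1
  m1 = c.(d.0 + a.(rec X. a.(c.(d.0 + a.X + c.0) + c.a.b.0)) + c.0) + c.a.b.0 ⊢ =c=> m2, =c=> m3
  m2 = a.b.0 ⊢ =a=> m4
  m3 = d.0 + a.(rec X. a.(c.(d.0 + a.X + c.0) + c.a.b.0)) + c.0 ⊢ =a=> m0, =c=> m5, =d=> m5
  m4 = b.0 ⊢ =b=> m5
  m5 = 0 ⊢ (no moves)
Q's transition system — 6 states:
  n0 = rec X. a.(c.(d.0 + a.X) + c.a.b.0) ⊢ =a=> n1
  n1 = c.(d.0 + a.(rec X. a.(c.(d.0 + a.X) + c.a.b.0))) + c.a.b.0 ⊢ =c=> n2, =c=> n3
  n2 = a.b.0 ⊢ =a=> n4
  n3 = d.0 + a.(rec X. a.(c.(d.0 + a.X) + c.a.b.0)) ⊢ =a=> n0, =d=> n5
  n4 = b.0 ⊢ =b=> n5
  n5 = 0 ⊢ (no moves)
Coarsest stable partition (strong bisimilarity classes):
  B0 = {m0}
  B1 = {m1}
  B2 = {m2, n2}
  B3 = {m4, n4}
  B4 = {m5, n5}
  B5 = {m3}
  B6 = {n0}
  B7 = {n1}
  B8 = {n3}
m0 ∈ B0, n0 ∈ B6 → different blocks

not bisimilar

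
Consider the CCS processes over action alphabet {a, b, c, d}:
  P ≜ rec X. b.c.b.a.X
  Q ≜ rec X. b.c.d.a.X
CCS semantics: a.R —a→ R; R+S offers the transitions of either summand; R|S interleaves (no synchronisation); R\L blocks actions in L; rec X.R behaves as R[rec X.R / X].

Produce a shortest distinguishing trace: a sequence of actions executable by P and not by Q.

bcb

Reachable graph of P (4 states):
  u0 = rec X. b.c.b.a.X has moves —b→ u1
  u1 = c.b.a.(rec X. b.c.b.a.X) has moves —c→ u2
  u2 = b.a.(rec X. b.c.b.a.X) has moves —b→ u3
  u3 = a.(rec X. b.c.b.a.X) has moves —a→ u0
Reachable graph of Q (4 states):
  v0 = rec X. b.c.d.a.X has moves —b→ v1
  v1 = c.d.a.(rec X. b.c.d.a.X) has moves —c→ v2
  v2 = d.a.(rec X. b.c.d.a.X) has moves —d→ v3
  v3 = a.(rec X. b.c.d.a.X) has moves —a→ v0
Trace ⟨bcb⟩ through P, begin at {u0}:
  after b @ step 1: {u1}
  after c @ step 2: {u2}
  after b @ step 3: {u3}
  — P admits the full trace.
Trace ⟨bcb⟩ through Q, begin at {v0}:
  after b @ step 1: {v1}
  after c @ step 2: {v2}
  after b @ step 3: ∅ (Q stuck)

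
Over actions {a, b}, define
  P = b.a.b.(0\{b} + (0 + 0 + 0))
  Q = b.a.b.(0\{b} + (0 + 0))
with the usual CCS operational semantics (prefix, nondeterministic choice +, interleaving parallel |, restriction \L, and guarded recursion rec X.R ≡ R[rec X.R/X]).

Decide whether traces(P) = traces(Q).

traces(P) = traces(Q)

Reachable graph of P (4 states):
  p0 = b.a.b.(0\{b} + (0 + 0 + 0)) → —b→ p1
  p1 = a.b.(0\{b} + (0 + 0 + 0)) → —a→ p2
  p2 = b.(0\{b} + (0 + 0 + 0)) → —b→ p3
  p3 = 0\{b} + (0 + 0 + 0) → (no moves)
Reachable graph of Q (4 states):
  q0 = b.a.b.(0\{b} + (0 + 0)) → —b→ q1
  q1 = a.b.(0\{b} + (0 + 0)) → —a→ q2
  q2 = b.(0\{b} + (0 + 0)) → —b→ q3
  q3 = 0\{b} + (0 + 0) → (no moves)
Partition-refinement fixed point:
  B0 = {p0, q0}
  B1 = {p1, q1}
  B2 = {p2, q2}
  B3 = {p3, q3}
p0 ∈ B0, q0 ∈ B0 → same block
Bisimilar ⇒ trace-equivalent.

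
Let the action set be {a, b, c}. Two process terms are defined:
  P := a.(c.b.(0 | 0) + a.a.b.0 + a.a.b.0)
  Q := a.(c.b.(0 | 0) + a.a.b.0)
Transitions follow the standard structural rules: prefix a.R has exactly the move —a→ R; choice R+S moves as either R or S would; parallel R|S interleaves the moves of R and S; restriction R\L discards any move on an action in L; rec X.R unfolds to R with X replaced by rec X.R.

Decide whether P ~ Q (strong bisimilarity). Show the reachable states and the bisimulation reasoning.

Reachable graph of P (7 states):
  s0 = a.(c.b.(0 | 0) + a.a.b.0 + a.a.b.0) | =a=> s1
  s1 = c.b.(0 | 0) + a.a.b.0 + a.a.b.0 | =a=> s2, =c=> s3
  s2 = a.b.0 | =a=> s4
  s3 = b.(0 | 0) | =b=> s5
  s4 = b.0 | =b=> s6
  s5 = 0 | 0 | stopped
  s6 = 0 | stopped
Reachable graph of Q (7 states):
  t0 = a.(c.b.(0 | 0) + a.a.b.0) | =a=> t1
  t1 = c.b.(0 | 0) + a.a.b.0 | =a=> t2, =c=> t3
  t2 = a.b.0 | =a=> t4
  t3 = b.(0 | 0) | =b=> t5
  t4 = b.0 | =b=> t6
  t5 = 0 | 0 | stopped
  t6 = 0 | stopped
Partition-refinement fixed point:
  B0 = {s0, t0}
  B1 = {s1, t1}
  B2 = {s2, t2}
  B3 = {s3, s4, t3, t4}
  B4 = {s5, s6, t5, t6}
s0 ∈ B0, t0 ∈ B0 → same block

P ~ Q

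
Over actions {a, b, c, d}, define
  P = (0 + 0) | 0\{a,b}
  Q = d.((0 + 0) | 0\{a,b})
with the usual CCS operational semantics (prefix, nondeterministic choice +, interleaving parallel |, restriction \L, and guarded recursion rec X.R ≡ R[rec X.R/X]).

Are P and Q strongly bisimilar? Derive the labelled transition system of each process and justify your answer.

Reachable graph of P (1 states):
  u0 = (0 + 0) | 0\{a,b} :: ·
Reachable graph of Q (2 states):
  v0 = d.((0 + 0) | 0\{a,b}) :: --d--▸ v1
  v1 = (0 + 0) | 0\{a,b} :: ·
Partition-refinement fixed point:
  B0 = {u0, v1}
  B1 = {v0}
u0 ∈ B0, v0 ∈ B1 → different blocks

not bisimilar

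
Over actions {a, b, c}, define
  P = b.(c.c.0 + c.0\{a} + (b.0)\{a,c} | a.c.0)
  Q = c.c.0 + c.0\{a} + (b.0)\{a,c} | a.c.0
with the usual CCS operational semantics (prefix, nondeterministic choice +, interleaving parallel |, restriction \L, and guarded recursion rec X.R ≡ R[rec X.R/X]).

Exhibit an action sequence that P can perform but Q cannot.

P's transition system — 10 states:
  s0 = b.(c.c.0 + c.0\{a} + (b.0)\{a,c} | a.c.0) ⊢ =b=> s1
  s1 = c.c.0 + c.0\{a} + (b.0)\{a,c} | a.c.0 ⊢ =a=> s2, =b=> s3, =c=> s4, =c=> s5
  s2 = (b.0)\{a,c} | c.0 ⊢ =b=> s6, =c=> s7
  s3 = 0\{a,c} | a.c.0 ⊢ =a=> s6
  s4 = 0\{a} ⊢ (no moves)
  s5 = c.0 ⊢ =c=> s8
  s6 = 0\{a,c} | c.0 ⊢ =c=> s9
  s7 = (b.0)\{a,c} | 0 ⊢ =b=> s9
  s8 = 0 ⊢ (no moves)
  s9 = 0\{a,c} | 0 ⊢ (no moves)
Q's transition system — 9 states:
  t0 = c.c.0 + c.0\{a} + (b.0)\{a,c} | a.c.0 ⊢ =a=> t1, =b=> t2, =c=> t3, =c=> t4
  t1 = (b.0)\{a,c} | c.0 ⊢ =b=> t5, =c=> t6
  t2 = 0\{a,c} | a.c.0 ⊢ =a=> t5
  t3 = 0\{a} ⊢ (no moves)
  t4 = c.0 ⊢ =c=> t7
  t5 = 0\{a,c} | c.0 ⊢ =c=> t8
  t6 = (b.0)\{a,c} | 0 ⊢ =b=> t8
  t7 = 0 ⊢ (no moves)
  t8 = 0\{a,c} | 0 ⊢ (no moves)
Executing bb from P (initial set {s0}):
  [1] b ⇒ {s1}
  [2] b ⇒ {s3}
  — P admits the full trace.
Executing bb from Q (initial set {t0}):
  [1] b ⇒ {t2}
  [2] b ⇒ ∅ (Q stuck)

bb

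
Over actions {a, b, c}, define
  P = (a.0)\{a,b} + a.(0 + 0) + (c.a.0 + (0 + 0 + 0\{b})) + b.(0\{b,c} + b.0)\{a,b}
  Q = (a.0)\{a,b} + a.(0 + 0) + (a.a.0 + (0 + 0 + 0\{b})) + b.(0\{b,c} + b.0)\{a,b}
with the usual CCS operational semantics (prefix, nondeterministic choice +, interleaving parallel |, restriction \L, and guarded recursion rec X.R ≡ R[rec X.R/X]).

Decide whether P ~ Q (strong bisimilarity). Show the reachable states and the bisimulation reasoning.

P ≁ Q

P's transition system — 5 states:
  s0 = (a.0)\{a,b} + a.(0 + 0) + (c.a.0 + (0 + 0 + 0\{b})) + b.(0\{b,c} + b.0)\{a,b} has moves —a→ s1, —b→ s2, —c→ s3
  s1 = 0 + 0 has moves deadlocked
  s2 = (0\{b,c} + b.0)\{a,b} has moves deadlocked
  s3 = a.0 has moves —a→ s4
  s4 = 0 has moves deadlocked
Q's transition system — 5 states:
  t0 = (a.0)\{a,b} + a.(0 + 0) + (a.a.0 + (0 + 0 + 0\{b})) + b.(0\{b,c} + b.0)\{a,b} has moves —a→ t1, —a→ t2, —b→ t3
  t1 = 0 + 0 has moves deadlocked
  t2 = a.0 has moves —a→ t4
  t3 = (0\{b,c} + b.0)\{a,b} has moves deadlocked
  t4 = 0 has moves deadlocked
Bisimilarity quotient blocks:
  B0 = {s0}
  B1 = {s1, s2, s4, t1, t3, t4}
  B2 = {s3, t2}
  B3 = {t0}
s0 ∈ B0, t0 ∈ B3 → different blocks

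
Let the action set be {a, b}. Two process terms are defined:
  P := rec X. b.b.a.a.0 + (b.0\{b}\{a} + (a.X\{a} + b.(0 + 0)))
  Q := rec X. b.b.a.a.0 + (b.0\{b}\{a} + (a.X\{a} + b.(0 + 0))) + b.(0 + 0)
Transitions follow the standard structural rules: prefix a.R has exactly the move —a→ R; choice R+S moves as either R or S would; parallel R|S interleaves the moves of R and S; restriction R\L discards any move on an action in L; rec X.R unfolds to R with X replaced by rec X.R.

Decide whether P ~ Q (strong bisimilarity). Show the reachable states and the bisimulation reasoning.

bisimilar

Reachable graph of P (12 states):
  m0 = rec X. b.b.a.a.0 + (b.0\{b}\{a} + (a.X\{a} + b.(0 + 0))) → =a=> m1, =b=> m2, =b=> m3, =b=> m4
  m1 = (rec X. b.b.a.a.0 + (b.0\{b}\{a} + (a.X\{a} + b.(0 + 0))))\{a} → =b=> m5, =b=> m6, =b=> m7
  m2 = 0 + 0 → ·
  m3 = 0\{b}\{a} → ·
  m4 = b.a.a.0 → =b=> m8
  m5 = (0 + 0)\{a} → ·
  m6 = (b.a.a.0)\{a} → =b=> m9
  m7 = 0\{b}\{a}\{a} → ·
  m8 = a.a.0 → =a=> m10
  m9 = (a.a.0)\{a} → ·
  m10 = a.0 → =a=> m11
  m11 = 0 → ·
Reachable graph of Q (12 states):
  n0 = rec X. b.b.a.a.0 + (b.0\{b}\{a} + (a.X\{a} + b.(0 + 0))) + b.(0 + 0) → =a=> n1, =b=> n2, =b=> n3, =b=> n4
  n1 = (rec X. b.b.a.a.0 + (b.0\{b}\{a} + (a.X\{a} + b.(0 + 0))) + b.(0 + 0))\{a} → =b=> n5, =b=> n6, =b=> n7
  n2 = 0 + 0 → ·
  n3 = 0\{b}\{a} → ·
  n4 = b.a.a.0 → =b=> n8
  n5 = (0 + 0)\{a} → ·
  n6 = (b.a.a.0)\{a} → =b=> n9
  n7 = 0\{b}\{a}\{a} → ·
  n8 = a.a.0 → =a=> n10
  n9 = (a.a.0)\{a} → ·
  n10 = a.0 → =a=> n11
  n11 = 0 → ·
Coarsest stable partition (strong bisimilarity classes):
  B0 = {m0, n0}
  B1 = {m11, m2, m3, m5, m7, m9, n11, n2, n3, n5, n7, n9}
  B2 = {m4, n4}
  B3 = {m8, n8}
  B4 = {m10, n10}
  B5 = {m1, n1}
  B6 = {m6, n6}
m0 ∈ B0, n0 ∈ B0 → same block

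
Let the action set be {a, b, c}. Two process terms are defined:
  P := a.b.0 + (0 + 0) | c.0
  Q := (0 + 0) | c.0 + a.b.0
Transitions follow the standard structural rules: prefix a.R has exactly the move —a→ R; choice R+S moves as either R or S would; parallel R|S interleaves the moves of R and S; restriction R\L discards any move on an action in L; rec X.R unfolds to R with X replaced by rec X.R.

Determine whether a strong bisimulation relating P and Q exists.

Reachable graph of P (4 states):
  u0 = a.b.0 + (0 + 0) | c.0 ⊢ -a-> u1, -c-> u2
  u1 = b.0 ⊢ -b-> u3
  u2 = (0 + 0) | 0 ⊢ deadlocked
  u3 = 0 ⊢ deadlocked
Reachable graph of Q (4 states):
  v0 = (0 + 0) | c.0 + a.b.0 ⊢ -a-> v1, -c-> v2
  v1 = b.0 ⊢ -b-> v3
  v2 = (0 + 0) | 0 ⊢ deadlocked
  v3 = 0 ⊢ deadlocked
Coarsest stable partition (strong bisimilarity classes):
  B0 = {u0, v0}
  B1 = {u2, u3, v2, v3}
  B2 = {u1, v1}
u0 ∈ B0, v0 ∈ B0 → same block

bisimilar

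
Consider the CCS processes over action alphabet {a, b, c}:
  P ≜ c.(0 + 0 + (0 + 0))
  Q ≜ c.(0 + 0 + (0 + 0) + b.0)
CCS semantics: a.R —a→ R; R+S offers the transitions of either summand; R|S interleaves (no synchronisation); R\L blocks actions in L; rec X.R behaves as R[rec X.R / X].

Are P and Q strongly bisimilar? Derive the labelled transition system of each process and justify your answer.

LTS(P): 2 reachable states
  p0 = c.(0 + 0 + (0 + 0)) ⊢ —c→ p1
  p1 = 0 + 0 + (0 + 0) ⊢ ∅
LTS(Q): 3 reachable states
  q0 = c.(0 + 0 + (0 + 0) + b.0) ⊢ —c→ q1
  q1 = 0 + 0 + (0 + 0) + b.0 ⊢ —b→ q2
  q2 = 0 ⊢ ∅
Coarsest stable partition (strong bisimilarity classes):
  B0 = {p0}
  B1 = {p1, q2}
  B2 = {q0}
  B3 = {q1}
p0 ∈ B0, q0 ∈ B2 → different blocks

NO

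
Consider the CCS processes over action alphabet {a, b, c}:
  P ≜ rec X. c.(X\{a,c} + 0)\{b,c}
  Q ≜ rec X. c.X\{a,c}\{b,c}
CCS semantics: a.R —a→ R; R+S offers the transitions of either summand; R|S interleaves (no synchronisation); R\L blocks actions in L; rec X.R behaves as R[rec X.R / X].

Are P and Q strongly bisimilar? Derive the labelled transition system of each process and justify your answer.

YES

P's transition system — 2 states:
  p0 = rec X. c.(X\{a,c} + 0)\{b,c} | ··c··> p1
  p1 = ((rec X. c.(X\{a,c} + 0)\{b,c})\{a,c} + 0)\{b,c} | (no moves)
Q's transition system — 2 states:
  q0 = rec X. c.X\{a,c}\{b,c} | ··c··> q1
  q1 = (rec X. c.X\{a,c}\{b,c})\{a,c}\{b,c} | (no moves)
Partition-refinement fixed point:
  B0 = {p0, q0}
  B1 = {p1, q1}
p0 ∈ B0, q0 ∈ B0 → same block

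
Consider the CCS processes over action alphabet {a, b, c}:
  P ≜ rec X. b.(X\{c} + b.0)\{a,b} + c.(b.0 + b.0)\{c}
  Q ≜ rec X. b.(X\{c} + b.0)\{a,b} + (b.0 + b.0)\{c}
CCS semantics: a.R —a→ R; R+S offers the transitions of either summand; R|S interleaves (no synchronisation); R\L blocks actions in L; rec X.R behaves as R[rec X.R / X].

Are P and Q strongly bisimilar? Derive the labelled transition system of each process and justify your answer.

P's transition system — 4 states:
  m0 = rec X. b.(X\{c} + b.0)\{a,b} + c.(b.0 + b.0)\{c} :: —b→ m1, —c→ m2
  m1 = ((rec X. b.(X\{c} + b.0)\{a,b} + c.(b.0 + b.0)\{c})\{c} + b.0)\{a,b} :: stopped
  m2 = (b.0 + b.0)\{c} :: —b→ m3
  m3 = 0\{c} :: stopped
Q's transition system — 3 states:
  n0 = rec X. b.(X\{c} + b.0)\{a,b} + (b.0 + b.0)\{c} :: —b→ n1, —b→ n2
  n1 = ((rec X. b.(X\{c} + b.0)\{a,b} + (b.0 + b.0)\{c})\{c} + b.0)\{a,b} :: stopped
  n2 = 0\{c} :: stopped
Coarsest stable partition (strong bisimilarity classes):
  B0 = {m0}
  B1 = {m2, n0}
  B2 = {m1, m3, n1, n2}
m0 ∈ B0, n0 ∈ B1 → different blocks

not bisimilar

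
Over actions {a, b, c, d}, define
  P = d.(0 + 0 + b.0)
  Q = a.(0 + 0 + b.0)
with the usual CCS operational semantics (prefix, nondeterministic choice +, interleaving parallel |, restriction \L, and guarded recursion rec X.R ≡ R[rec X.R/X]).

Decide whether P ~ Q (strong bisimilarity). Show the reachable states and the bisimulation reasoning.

LTS(P): 3 reachable states
  s0 = d.(0 + 0 + b.0) :: —d→ s1
  s1 = 0 + 0 + b.0 :: —b→ s2
  s2 = 0 :: deadlocked
LTS(Q): 3 reachable states
  t0 = a.(0 + 0 + b.0) :: —a→ t1
  t1 = 0 + 0 + b.0 :: —b→ t2
  t2 = 0 :: deadlocked
Coarsest stable partition (strong bisimilarity classes):
  B0 = {s0}
  B1 = {s1, t1}
  B2 = {s2, t2}
  B3 = {t0}
s0 ∈ B0, t0 ∈ B3 → different blocks

NO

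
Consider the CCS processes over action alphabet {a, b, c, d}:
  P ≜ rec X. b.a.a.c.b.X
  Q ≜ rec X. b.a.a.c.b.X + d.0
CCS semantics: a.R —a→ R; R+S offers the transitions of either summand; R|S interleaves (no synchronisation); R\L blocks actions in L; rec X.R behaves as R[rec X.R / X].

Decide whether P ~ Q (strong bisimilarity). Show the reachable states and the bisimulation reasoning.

not bisimilar

P's transition system — 5 states:
  m0 = rec X. b.a.a.c.b.X has moves =b=> m1
  m1 = a.a.c.b.(rec X. b.a.a.c.b.X) has moves =a=> m2
  m2 = a.c.b.(rec X. b.a.a.c.b.X) has moves =a=> m3
  m3 = c.b.(rec X. b.a.a.c.b.X) has moves =c=> m4
  m4 = b.(rec X. b.a.a.c.b.X) has moves =b=> m0
Q's transition system — 6 states:
  n0 = rec X. b.a.a.c.b.X + d.0 has moves =b=> n1, =d=> n2
  n1 = a.a.c.b.(rec X. b.a.a.c.b.X + d.0) has moves =a=> n3
  n2 = 0 has moves ·
  n3 = a.c.b.(rec X. b.a.a.c.b.X + d.0) has moves =a=> n4
  n4 = c.b.(rec X. b.a.a.c.b.X + d.0) has moves =c=> n5
  n5 = b.(rec X. b.a.a.c.b.X + d.0) has moves =b=> n0
Bisimilarity quotient blocks:
  B0 = {m0}
  B1 = {m1}
  B2 = {m2}
  B3 = {m3}
  B4 = {m4}
  B5 = {n0}
  B6 = {n2}
  B7 = {n1}
  B8 = {n3}
  B9 = {n4}
  B10 = {n5}
m0 ∈ B0, n0 ∈ B5 → different blocks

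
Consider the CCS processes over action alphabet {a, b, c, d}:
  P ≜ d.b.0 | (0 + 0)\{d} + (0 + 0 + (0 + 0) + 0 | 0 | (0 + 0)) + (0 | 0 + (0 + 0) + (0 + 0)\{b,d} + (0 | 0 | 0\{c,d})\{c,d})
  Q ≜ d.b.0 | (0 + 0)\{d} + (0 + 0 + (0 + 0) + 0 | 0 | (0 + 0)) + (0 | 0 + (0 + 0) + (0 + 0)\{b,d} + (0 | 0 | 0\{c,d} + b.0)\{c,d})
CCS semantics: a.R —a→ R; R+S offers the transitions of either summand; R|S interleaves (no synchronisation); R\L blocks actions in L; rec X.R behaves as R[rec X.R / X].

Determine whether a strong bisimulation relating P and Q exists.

NO

LTS(P): 3 reachable states
  s0 = d.b.0 | (0 + 0)\{d} + (0 + 0 + (0 + 0) + 0 | 0 | (0 + 0)) + (0 | 0 + (0 + 0) + (0 + 0)\{b,d} + (0 | 0 | 0\{c,d})\{c,d}) has moves -d-> s1
  s1 = b.0 | (0 + 0)\{d} has moves -b-> s2
  s2 = 0 | (0 + 0)\{d} has moves deadlocked
LTS(Q): 4 reachable states
  t0 = d.b.0 | (0 + 0)\{d} + (0 + 0 + (0 + 0) + 0 | 0 | (0 + 0)) + (0 | 0 + (0 + 0) + (0 + 0)\{b,d} + (0 | 0 | 0\{c,d} + b.0)\{c,d}) has moves -b-> t1, -d-> t2
  t1 = 0\{c,d} has moves deadlocked
  t2 = b.0 | (0 + 0)\{d} has moves -b-> t3
  t3 = 0 | (0 + 0)\{d} has moves deadlocked
Bisimilarity quotient blocks:
  B0 = {s0}
  B1 = {s1, t2}
  B2 = {s2, t1, t3}
  B3 = {t0}
s0 ∈ B0, t0 ∈ B3 → different blocks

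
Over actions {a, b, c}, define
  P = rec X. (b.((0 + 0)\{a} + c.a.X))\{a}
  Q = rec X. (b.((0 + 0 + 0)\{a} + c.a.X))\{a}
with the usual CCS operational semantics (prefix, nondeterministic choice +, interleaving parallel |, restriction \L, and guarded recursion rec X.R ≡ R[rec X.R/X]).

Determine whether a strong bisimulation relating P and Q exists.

YES

LTS(P): 3 reachable states
  m0 = rec X. (b.((0 + 0)\{a} + c.a.X))\{a} :: --b--▸ m1
  m1 = ((0 + 0)\{a} + c.a.(rec X. (b.((0 + 0)\{a} + c.a.X))\{a}))\{a} :: --c--▸ m2
  m2 = (a.(rec X. (b.((0 + 0)\{a} + c.a.X))\{a}))\{a} :: deadlocked
LTS(Q): 3 reachable states
  n0 = rec X. (b.((0 + 0 + 0)\{a} + c.a.X))\{a} :: --b--▸ n1
  n1 = ((0 + 0 + 0)\{a} + c.a.(rec X. (b.((0 + 0 + 0)\{a} + c.a.X))\{a}))\{a} :: --c--▸ n2
  n2 = (a.(rec X. (b.((0 + 0 + 0)\{a} + c.a.X))\{a}))\{a} :: deadlocked
Coarsest stable partition (strong bisimilarity classes):
  B0 = {m0, n0}
  B1 = {m1, n1}
  B2 = {m2, n2}
m0 ∈ B0, n0 ∈ B0 → same block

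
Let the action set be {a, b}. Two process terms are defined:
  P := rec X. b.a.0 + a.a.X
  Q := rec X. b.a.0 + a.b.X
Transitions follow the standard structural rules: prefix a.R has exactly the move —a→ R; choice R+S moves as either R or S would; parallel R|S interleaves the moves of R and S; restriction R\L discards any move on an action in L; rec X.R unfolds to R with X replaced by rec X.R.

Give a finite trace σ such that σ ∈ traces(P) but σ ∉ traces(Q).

aa

LTS(P): 4 reachable states
  m0 = rec X. b.a.0 + a.a.X ⊢ =a=> m1, =b=> m2
  m1 = a.(rec X. b.a.0 + a.a.X) ⊢ =a=> m0
  m2 = a.0 ⊢ =a=> m3
  m3 = 0 ⊢ stopped
LTS(Q): 4 reachable states
  n0 = rec X. b.a.0 + a.b.X ⊢ =a=> n1, =b=> n2
  n1 = b.(rec X. b.a.0 + a.b.X) ⊢ =b=> n0
  n2 = a.0 ⊢ =a=> n3
  n3 = 0 ⊢ stopped
Trace ⟨aa⟩ through P, begin at {m0}:
  after a @ step 1: {m1}
  after a @ step 2: {m0}
  — P admits the full trace.
Trace ⟨aa⟩ through Q, begin at {n0}:
  after a @ step 1: {n1}
  after a @ step 2: ∅  — Q cannot continue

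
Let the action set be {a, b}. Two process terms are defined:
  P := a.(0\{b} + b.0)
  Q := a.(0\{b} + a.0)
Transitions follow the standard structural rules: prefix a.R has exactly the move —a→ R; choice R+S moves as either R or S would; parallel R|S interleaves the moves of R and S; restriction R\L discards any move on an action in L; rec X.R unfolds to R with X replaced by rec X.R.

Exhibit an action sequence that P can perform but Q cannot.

ab

P's transition system — 3 states:
  p0 = a.(0\{b} + b.0) | --a--▸ p1
  p1 = 0\{b} + b.0 | --b--▸ p2
  p2 = 0 | (no moves)
Q's transition system — 3 states:
  q0 = a.(0\{b} + a.0) | --a--▸ q1
  q1 = 0\{b} + a.0 | --a--▸ q2
  q2 = 0 | (no moves)
Run σ = ⟨ab⟩ on P: start {p0}
  after a @ step 1: {p1}
  after b @ step 2: {p2}
  — P admits the full trace.
Run σ = ⟨ab⟩ on Q: start {q0}
  after a @ step 1: {q1}
  after b @ step 2: ∅  — Q cannot continue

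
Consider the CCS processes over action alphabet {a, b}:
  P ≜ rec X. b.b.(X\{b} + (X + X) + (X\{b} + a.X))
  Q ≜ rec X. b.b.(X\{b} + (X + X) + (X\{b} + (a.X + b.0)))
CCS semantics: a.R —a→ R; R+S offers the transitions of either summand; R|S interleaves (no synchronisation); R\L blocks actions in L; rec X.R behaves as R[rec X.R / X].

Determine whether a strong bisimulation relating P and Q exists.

NO

Reachable graph of P (3 states):
  u0 = rec X. b.b.(X\{b} + (X + X) + (X\{b} + a.X)) → --b--▸ u1
  u1 = b.((rec X. b.b.(X\{b} + (X + X) + (X\{b} + a.X)))\{b} + ((rec X. b.b.(X\{b} + (X + X) + (X\{b} + a.X))) + (rec X. b.b.(X\{b} + (X + X) + (X\{b} + a.X)))) + ((rec X. b.b.(X\{b} + (X + X) + (X\{b} + a.X)))\{b} + a.(rec X. b.b.(X\{b} + (X + X) + (X\{b} + a.X))))) → --b--▸ u2
  u2 = (rec X. b.b.(X\{b} + (X + X) + (X\{b} + a.X)))\{b} + ((rec X. b.b.(X\{b} + (X + X) + (X\{b} + a.X))) + (rec X. b.b.(X\{b} + (X + X) + (X\{b} + a.X)))) + ((rec X. b.b.(X\{b} + (X + X) + (X\{b} + a.X)))\{b} + a.(rec X. b.b.(X\{b} + (X + X) + (X\{b} + a.X)))) → --a--▸ u0, --b--▸ u1
Reachable graph of Q (4 states):
  v0 = rec X. b.b.(X\{b} + (X + X) + (X\{b} + (a.X + b.0))) → --b--▸ v1
  v1 = b.((rec X. b.b.(X\{b} + (X + X) + (X\{b} + (a.X + b.0))))\{b} + ((rec X. b.b.(X\{b} + (X + X) + (X\{b} + (a.X + b.0)))) + (rec X. b.b.(X\{b} + (X + X) + (X\{b} + (a.X + b.0))))) + ((rec X. b.b.(X\{b} + (X + X) + (X\{b} + (a.X + b.0))))\{b} + (a.(rec X. b.b.(X\{b} + (X + X) + (X\{b} + (a.X + b.0)))) + b.0))) → --b--▸ v2
  v2 = (rec X. b.b.(X\{b} + (X + X) + (X\{b} + (a.X + b.0))))\{b} + ((rec X. b.b.(X\{b} + (X + X) + (X\{b} + (a.X + b.0)))) + (rec X. b.b.(X\{b} + (X + X) + (X\{b} + (a.X + b.0))))) + ((rec X. b.b.(X\{b} + (X + X) + (X\{b} + (a.X + b.0))))\{b} + (a.(rec X. b.b.(X\{b} + (X + X) + (X\{b} + (a.X + b.0)))) + b.0)) → --a--▸ v0, --b--▸ v1, --b--▸ v3
  v3 = 0 → ·
Partition-refinement fixed point:
  B0 = {u0}
  B1 = {u1}
  B2 = {u2}
  B3 = {v0}
  B4 = {v1}
  B5 = {v2}
  B6 = {v3}
u0 ∈ B0, v0 ∈ B3 → different blocks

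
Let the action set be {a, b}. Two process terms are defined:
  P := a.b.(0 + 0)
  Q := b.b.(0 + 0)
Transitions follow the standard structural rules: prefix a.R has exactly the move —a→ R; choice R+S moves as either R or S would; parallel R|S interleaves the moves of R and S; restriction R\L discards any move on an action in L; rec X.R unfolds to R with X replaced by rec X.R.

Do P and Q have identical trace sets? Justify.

P's transition system — 3 states:
  m0 = a.b.(0 + 0) has moves —a→ m1
  m1 = b.(0 + 0) has moves —b→ m2
  m2 = 0 + 0 has moves (no moves)
Q's transition system — 3 states:
  n0 = b.b.(0 + 0) has moves —b→ n1
  n1 = b.(0 + 0) has moves —b→ n2
  n2 = 0 + 0 has moves (no moves)
Trace ⟨a⟩ through P, begin at {m0}:
  step 1 (a): {m1}
  P completes σ.
Trace ⟨a⟩ through Q, begin at {n0}:
  step 1 (a): ∅ (Q stuck)

traces(P) ≠ traces(Q) — witness ⟨a⟩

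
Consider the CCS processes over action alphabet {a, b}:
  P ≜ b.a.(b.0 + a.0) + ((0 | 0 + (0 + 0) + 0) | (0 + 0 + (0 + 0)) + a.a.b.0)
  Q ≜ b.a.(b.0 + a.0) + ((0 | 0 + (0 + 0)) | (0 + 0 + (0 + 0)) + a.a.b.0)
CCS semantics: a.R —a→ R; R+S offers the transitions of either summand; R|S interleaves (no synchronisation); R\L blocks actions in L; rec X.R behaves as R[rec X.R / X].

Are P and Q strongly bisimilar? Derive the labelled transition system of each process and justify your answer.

YES

LTS(P): 6 reachable states
  m0 = b.a.(b.0 + a.0) + ((0 | 0 + (0 + 0) + 0) | (0 + 0 + (0 + 0)) + a.a.b.0) :: -a-> m1, -b-> m2
  m1 = a.b.0 :: -a-> m3
  m2 = a.(b.0 + a.0) :: -a-> m4
  m3 = b.0 :: -b-> m5
  m4 = b.0 + a.0 :: -a-> m5, -b-> m5
  m5 = 0 :: ·
LTS(Q): 6 reachable states
  n0 = b.a.(b.0 + a.0) + ((0 | 0 + (0 + 0)) | (0 + 0 + (0 + 0)) + a.a.b.0) :: -a-> n1, -b-> n2
  n1 = a.b.0 :: -a-> n3
  n2 = a.(b.0 + a.0) :: -a-> n4
  n3 = b.0 :: -b-> n5
  n4 = b.0 + a.0 :: -a-> n5, -b-> n5
  n5 = 0 :: ·
Coarsest stable partition (strong bisimilarity classes):
  B0 = {m0, n0}
  B1 = {m1, n1}
  B2 = {m3, n3}
  B3 = {m5, n5}
  B4 = {m2, n2}
  B5 = {m4, n4}
m0 ∈ B0, n0 ∈ B0 → same block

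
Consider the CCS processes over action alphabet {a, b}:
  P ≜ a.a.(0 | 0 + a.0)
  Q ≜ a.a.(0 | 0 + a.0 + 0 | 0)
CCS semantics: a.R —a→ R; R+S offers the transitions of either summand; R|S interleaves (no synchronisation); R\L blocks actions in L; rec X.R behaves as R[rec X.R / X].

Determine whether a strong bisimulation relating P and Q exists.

Reachable graph of P (4 states):
  u0 = a.a.(0 | 0 + a.0) | —a→ u1
  u1 = a.(0 | 0 + a.0) | —a→ u2
  u2 = 0 | 0 + a.0 | —a→ u3
  u3 = 0 | stopped
Reachable graph of Q (4 states):
  v0 = a.a.(0 | 0 + a.0 + 0 | 0) | —a→ v1
  v1 = a.(0 | 0 + a.0 + 0 | 0) | —a→ v2
  v2 = 0 | 0 + a.0 + 0 | 0 | —a→ v3
  v3 = 0 | stopped
Bisimilarity quotient blocks:
  B0 = {u0, v0}
  B1 = {u1, v1}
  B2 = {u2, v2}
  B3 = {u3, v3}
u0 ∈ B0, v0 ∈ B0 → same block

bisimilar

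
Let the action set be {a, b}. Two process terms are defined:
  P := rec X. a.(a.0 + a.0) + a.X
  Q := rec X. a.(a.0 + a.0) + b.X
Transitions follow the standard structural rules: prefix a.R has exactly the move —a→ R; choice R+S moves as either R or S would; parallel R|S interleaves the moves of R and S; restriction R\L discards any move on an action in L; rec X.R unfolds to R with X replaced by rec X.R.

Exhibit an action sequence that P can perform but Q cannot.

aaa

P's transition system — 3 states:
  p0 = rec X. a.(a.0 + a.0) + a.X → —a→ p0, —a→ p1
  p1 = a.0 + a.0 → —a→ p2
  p2 = 0 → ·
Q's transition system — 3 states:
  q0 = rec X. a.(a.0 + a.0) + b.X → —a→ q1, —b→ q0
  q1 = a.0 + a.0 → —a→ q2
  q2 = 0 → ·
Run σ = ⟨aaa⟩ on P: start {p0}
  [1] a ⇒ {p0, p1}
  [2] a ⇒ {p0, p1, p2}
  [3] a ⇒ {p0, p1, p2}
  — P admits the full trace.
Run σ = ⟨aaa⟩ on Q: start {q0}
  [1] a ⇒ {q1}
  [2] a ⇒ {q2}
  [3] a ⇒ ∅  — Q cannot continue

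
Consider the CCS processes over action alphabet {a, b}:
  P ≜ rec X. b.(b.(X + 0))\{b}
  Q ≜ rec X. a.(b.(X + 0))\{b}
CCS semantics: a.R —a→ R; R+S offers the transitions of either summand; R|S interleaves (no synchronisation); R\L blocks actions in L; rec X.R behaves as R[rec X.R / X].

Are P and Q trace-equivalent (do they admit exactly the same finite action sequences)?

Reachable graph of P (2 states):
  p0 = rec X. b.(b.(X + 0))\{b} has moves -b-> p1
  p1 = (b.((rec X. b.(b.(X + 0))\{b}) + 0))\{b} has moves stopped
Reachable graph of Q (2 states):
  q0 = rec X. a.(b.(X + 0))\{b} has moves -a-> q1
  q1 = (b.((rec X. a.(b.(X + 0))\{b}) + 0))\{b} has moves stopped
Executing b from P (initial set {p0}):
  [1] b ⇒ {p1}
  P completes σ.
Executing b from Q (initial set {q0}):
  [1] b ⇒ no successor for Q

traces(P) ≠ traces(Q) — witness ⟨b⟩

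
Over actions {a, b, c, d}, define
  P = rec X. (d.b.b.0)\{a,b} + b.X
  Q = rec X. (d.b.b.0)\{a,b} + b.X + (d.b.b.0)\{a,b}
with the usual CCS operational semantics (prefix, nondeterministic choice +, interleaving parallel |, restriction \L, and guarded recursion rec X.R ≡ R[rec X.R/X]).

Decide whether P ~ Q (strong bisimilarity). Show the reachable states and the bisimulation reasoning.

YES

P's transition system — 2 states:
  p0 = rec X. (d.b.b.0)\{a,b} + b.X | -b-> p0, -d-> p1
  p1 = (b.b.0)\{a,b} | ·
Q's transition system — 2 states:
  q0 = rec X. (d.b.b.0)\{a,b} + b.X + (d.b.b.0)\{a,b} | -b-> q0, -d-> q1
  q1 = (b.b.0)\{a,b} | ·
Partition-refinement fixed point:
  B0 = {p0, q0}
  B1 = {p1, q1}
p0 ∈ B0, q0 ∈ B0 → same block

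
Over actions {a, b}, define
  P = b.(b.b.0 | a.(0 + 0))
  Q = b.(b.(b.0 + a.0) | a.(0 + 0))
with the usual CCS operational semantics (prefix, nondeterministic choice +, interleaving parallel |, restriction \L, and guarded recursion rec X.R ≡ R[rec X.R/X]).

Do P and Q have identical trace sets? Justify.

traces(P) ≠ traces(Q) — witness ⟨baba⟩

Reachable graph of P (7 states):
  p0 = b.(b.b.0 | a.(0 + 0)) has moves -b-> p1
  p1 = b.b.0 | a.(0 + 0) has moves -a-> p2, -b-> p3
  p2 = b.b.0 | (0 + 0) has moves -b-> p4
  p3 = b.0 | a.(0 + 0) has moves -a-> p4, -b-> p5
  p4 = b.0 | (0 + 0) has moves -b-> p6
  p5 = 0 | a.(0 + 0) has moves -a-> p6
  p6 = 0 | (0 + 0) has moves stopped
Reachable graph of Q (7 states):
  q0 = b.(b.(b.0 + a.0) | a.(0 + 0)) has moves -b-> q1
  q1 = b.(b.0 + a.0) | a.(0 + 0) has moves -a-> q2, -b-> q3
  q2 = b.(b.0 + a.0) | (0 + 0) has moves -b-> q4
  q3 = (b.0 + a.0) | a.(0 + 0) has moves -a-> q4, -a-> q5, -b-> q5
  q4 = (b.0 + a.0) | (0 + 0) has moves -a-> q6, -b-> q6
  q5 = 0 | a.(0 + 0) has moves -a-> q6
  q6 = 0 | (0 + 0) has moves stopped
Executing baba from Q (initial set {q0}):
  [1] b ⇒ {q1}
  [2] a ⇒ {q2}
  [3] b ⇒ {q4}
  [4] a ⇒ {q6}
  ✓ Q
Executing baba from P (initial set {p0}):
  [1] b ⇒ {p1}
  [2] a ⇒ {p2}
  [3] b ⇒ {p4}
  [4] a ⇒ ∅ (P stuck)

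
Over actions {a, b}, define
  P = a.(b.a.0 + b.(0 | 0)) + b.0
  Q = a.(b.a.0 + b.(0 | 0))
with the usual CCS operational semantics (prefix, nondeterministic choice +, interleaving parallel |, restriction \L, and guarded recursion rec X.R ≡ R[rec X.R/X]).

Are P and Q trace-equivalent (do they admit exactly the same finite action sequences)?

NO — witness ⟨b⟩

P's transition system — 5 states:
  s0 = a.(b.a.0 + b.(0 | 0)) + b.0 → --a--▸ s1, --b--▸ s2
  s1 = b.a.0 + b.(0 | 0) → --b--▸ s3, --b--▸ s4
  s2 = 0 → stopped
  s3 = 0 | 0 → stopped
  s4 = a.0 → --a--▸ s2
Q's transition system — 5 states:
  t0 = a.(b.a.0 + b.(0 | 0)) → --a--▸ t1
  t1 = b.a.0 + b.(0 | 0) → --b--▸ t2, --b--▸ t3
  t2 = 0 | 0 → stopped
  t3 = a.0 → --a--▸ t4
  t4 = 0 → stopped
Executing b from P (initial set {s0}):
  step 1 (b): {s2}
  — P admits the full trace.
Executing b from Q (initial set {t0}):
  step 1 (b): ∅ (Q stuck)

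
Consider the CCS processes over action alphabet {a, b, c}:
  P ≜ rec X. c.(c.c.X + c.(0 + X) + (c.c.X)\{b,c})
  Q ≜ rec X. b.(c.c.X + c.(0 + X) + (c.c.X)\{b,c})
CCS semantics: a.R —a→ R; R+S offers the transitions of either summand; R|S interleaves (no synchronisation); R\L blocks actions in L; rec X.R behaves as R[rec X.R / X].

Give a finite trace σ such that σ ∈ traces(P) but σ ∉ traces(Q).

c

P's transition system — 4 states:
  p0 = rec X. c.(c.c.X + c.(0 + X) + (c.c.X)\{b,c}) has moves =c=> p1
  p1 = c.c.(rec X. c.(c.c.X + c.(0 + X) + (c.c.X)\{b,c})) + c.(0 + (rec X. c.(c.c.X + c.(0 + X) + (c.c.X)\{b,c}))) + (c.c.(rec X. c.(c.c.X + c.(0 + X) + (c.c.X)\{b,c})))\{b,c} has moves =c=> p2, =c=> p3
  p2 = 0 + (rec X. c.(c.c.X + c.(0 + X) + (c.c.X)\{b,c})) has moves =c=> p1
  p3 = c.(rec X. c.(c.c.X + c.(0 + X) + (c.c.X)\{b,c})) has moves =c=> p0
Q's transition system — 4 states:
  q0 = rec X. b.(c.c.X + c.(0 + X) + (c.c.X)\{b,c}) has moves =b=> q1
  q1 = c.c.(rec X. b.(c.c.X + c.(0 + X) + (c.c.X)\{b,c})) + c.(0 + (rec X. b.(c.c.X + c.(0 + X) + (c.c.X)\{b,c}))) + (c.c.(rec X. b.(c.c.X + c.(0 + X) + (c.c.X)\{b,c})))\{b,c} has moves =c=> q2, =c=> q3
  q2 = 0 + (rec X. b.(c.c.X + c.(0 + X) + (c.c.X)\{b,c})) has moves =b=> q1
  q3 = c.(rec X. b.(c.c.X + c.(0 + X) + (c.c.X)\{b,c})) has moves =c=> q0
Run σ = ⟨c⟩ on P: start {p0}
  after c @ step 1: {p1}
  — P admits the full trace.
Run σ = ⟨c⟩ on Q: start {q0}
  after c @ step 1: ∅ (Q stuck)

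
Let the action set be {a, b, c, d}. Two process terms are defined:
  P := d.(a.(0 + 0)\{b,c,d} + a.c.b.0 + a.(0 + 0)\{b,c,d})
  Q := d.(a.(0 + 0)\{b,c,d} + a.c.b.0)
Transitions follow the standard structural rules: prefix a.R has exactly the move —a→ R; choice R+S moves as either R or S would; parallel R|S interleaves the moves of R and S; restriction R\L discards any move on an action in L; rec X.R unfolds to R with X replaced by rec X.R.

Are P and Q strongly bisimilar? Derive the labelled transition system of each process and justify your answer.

LTS(P): 6 reachable states
  u0 = d.(a.(0 + 0)\{b,c,d} + a.c.b.0 + a.(0 + 0)\{b,c,d}) | -d-> u1
  u1 = a.(0 + 0)\{b,c,d} + a.c.b.0 + a.(0 + 0)\{b,c,d} | -a-> u2, -a-> u3
  u2 = (0 + 0)\{b,c,d} | deadlocked
  u3 = c.b.0 | -c-> u4
  u4 = b.0 | -b-> u5
  u5 = 0 | deadlocked
LTS(Q): 6 reachable states
  v0 = d.(a.(0 + 0)\{b,c,d} + a.c.b.0) | -d-> v1
  v1 = a.(0 + 0)\{b,c,d} + a.c.b.0 | -a-> v2, -a-> v3
  v2 = (0 + 0)\{b,c,d} | deadlocked
  v3 = c.b.0 | -c-> v4
  v4 = b.0 | -b-> v5
  v5 = 0 | deadlocked
Partition-refinement fixed point:
  B0 = {u0, v0}
  B1 = {u1, v1}
  B2 = {u3, v3}
  B3 = {u4, v4}
  B4 = {u2, u5, v2, v5}
u0 ∈ B0, v0 ∈ B0 → same block

P ~ Q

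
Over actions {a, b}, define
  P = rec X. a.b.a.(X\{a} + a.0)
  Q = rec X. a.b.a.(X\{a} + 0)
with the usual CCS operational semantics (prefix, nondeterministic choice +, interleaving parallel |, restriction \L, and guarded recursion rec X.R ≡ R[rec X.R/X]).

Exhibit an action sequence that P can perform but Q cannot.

abaa

Reachable graph of P (5 states):
  u0 = rec X. a.b.a.(X\{a} + a.0) | --a--▸ u1
  u1 = b.a.((rec X. a.b.a.(X\{a} + a.0))\{a} + a.0) | --b--▸ u2
  u2 = a.((rec X. a.b.a.(X\{a} + a.0))\{a} + a.0) | --a--▸ u3
  u3 = (rec X. a.b.a.(X\{a} + a.0))\{a} + a.0 | --a--▸ u4
  u4 = 0 | (no moves)
Reachable graph of Q (4 states):
  v0 = rec X. a.b.a.(X\{a} + 0) | --a--▸ v1
  v1 = b.a.((rec X. a.b.a.(X\{a} + 0))\{a} + 0) | --b--▸ v2
  v2 = a.((rec X. a.b.a.(X\{a} + 0))\{a} + 0) | --a--▸ v3
  v3 = (rec X. a.b.a.(X\{a} + 0))\{a} + 0 | (no moves)
Run σ = ⟨abaa⟩ on P: start {u0}
  step 1 (a): {u1}
  step 2 (b): {u2}
  step 3 (a): {u3}
  step 4 (a): {u4}
  P completes σ.
Run σ = ⟨abaa⟩ on Q: start {v0}
  step 1 (a): {v1}
  step 2 (b): {v2}
  step 3 (a): {v3}
  step 4 (a): ∅ (Q stuck)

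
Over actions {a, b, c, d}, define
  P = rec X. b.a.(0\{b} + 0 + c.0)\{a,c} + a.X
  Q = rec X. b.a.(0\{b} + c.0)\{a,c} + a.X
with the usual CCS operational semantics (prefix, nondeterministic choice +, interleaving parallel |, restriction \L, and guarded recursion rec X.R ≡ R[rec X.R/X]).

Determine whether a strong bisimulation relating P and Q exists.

P ~ Q

LTS(P): 3 reachable states
  s0 = rec X. b.a.(0\{b} + 0 + c.0)\{a,c} + a.X :: =a=> s0, =b=> s1
  s1 = a.(0\{b} + 0 + c.0)\{a,c} :: =a=> s2
  s2 = (0\{b} + 0 + c.0)\{a,c} :: ∅
LTS(Q): 3 reachable states
  t0 = rec X. b.a.(0\{b} + c.0)\{a,c} + a.X :: =a=> t0, =b=> t1
  t1 = a.(0\{b} + c.0)\{a,c} :: =a=> t2
  t2 = (0\{b} + c.0)\{a,c} :: ∅
Partition-refinement fixed point:
  B0 = {s0, t0}
  B1 = {s1, t1}
  B2 = {s2, t2}
s0 ∈ B0, t0 ∈ B0 → same block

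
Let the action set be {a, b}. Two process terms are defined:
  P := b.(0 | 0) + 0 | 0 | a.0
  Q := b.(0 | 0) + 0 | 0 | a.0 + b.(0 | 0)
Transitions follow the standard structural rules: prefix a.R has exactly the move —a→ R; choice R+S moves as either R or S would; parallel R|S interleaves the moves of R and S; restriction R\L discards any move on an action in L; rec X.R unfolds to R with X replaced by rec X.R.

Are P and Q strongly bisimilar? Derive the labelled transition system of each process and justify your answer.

P ~ Q

P's transition system — 3 states:
  p0 = b.(0 | 0) + 0 | 0 | a.0 has moves -a-> p1, -b-> p2
  p1 = 0 | 0 | 0 has moves ∅
  p2 = 0 | 0 has moves ∅
Q's transition system — 3 states:
  q0 = b.(0 | 0) + 0 | 0 | a.0 + b.(0 | 0) has moves -a-> q1, -b-> q2
  q1 = 0 | 0 | 0 has moves ∅
  q2 = 0 | 0 has moves ∅
Partition-refinement fixed point:
  B0 = {p0, q0}
  B1 = {p1, p2, q1, q2}
p0 ∈ B0, q0 ∈ B0 → same block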